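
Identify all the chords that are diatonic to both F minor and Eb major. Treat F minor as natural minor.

Fm, Ab, Cm, Eb

Triads in F minor (natural minor): F minor (i), G diminished (ii°), Ab major (III), Bb minor (iv), C minor (v), Db major (VI), Eb major (VII).
Triads in Eb major: Eb major (I), F minor (ii), G minor (iii), Ab major (IV), Bb major (V), C minor (vi), D diminished (vii°).
Shared triads with their functions: F minor (i in F minor, ii in Eb major); Ab major (III in F minor, IV in Eb major); C minor (v in F minor, vi in Eb major); Eb major (VII in F minor, I in Eb major).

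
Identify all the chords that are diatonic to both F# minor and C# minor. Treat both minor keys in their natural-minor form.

Triads in F# minor (natural minor): F#m (i), G#dim (ii°), A (III), Bm (iv), C#m (v), D (VI), E (VII).
Triads in C# minor (natural minor): C#m (i), D#dim (ii°), E (III), F#m (iv), G#m (v), A (VI), B (VII).
Shared triads with their functions: F#m (i in F# minor, iv in C# minor); A (III in F# minor, VI in C# minor); C#m (v in F# minor, i in C# minor); E (VII in F# minor, III in C# minor).

F#m, A, C#m, E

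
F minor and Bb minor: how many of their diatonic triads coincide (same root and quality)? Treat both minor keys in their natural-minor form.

Diatonic triads of F minor (natural minor): Fm (i), Gdim (ii°), Ab (III), Bbm (iv), Cm (v), Db (VI), Eb (VII).
Diatonic triads of Bb minor (natural minor): Bbm (i), Cdim (ii°), Db (III), Ebm (iv), Fm (v), Gb (VI), Ab (VII).
Matching root and quality in both lists: Fm, Ab, Bbm, Db.
That gives 4 common triads.

4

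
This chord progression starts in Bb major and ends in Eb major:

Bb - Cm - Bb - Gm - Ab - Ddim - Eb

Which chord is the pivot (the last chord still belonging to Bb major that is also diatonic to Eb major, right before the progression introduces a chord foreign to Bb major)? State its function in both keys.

Chords diatonic to Bb major: Bb, Cm, Dm, Eb, F, Gm, Adim.
Reading the progression, the first chord not in that set is Ab, so the modulation leaves Bb major there.
The chord immediately before Ab is Gm, which is diatonic to both keys: vi in Bb major and iii in Eb major.

Gm — vi in Bb major, iii in Eb major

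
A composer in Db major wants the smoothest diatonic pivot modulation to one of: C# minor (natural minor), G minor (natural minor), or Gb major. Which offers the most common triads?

Triads of Db major: Db (I), Ebm (ii), Fm (iii), Gb (IV), Ab (V), Bbm (vi), Cdim (vii°).
C# minor (natural minor) shares 0: none.
G minor (natural minor) shares 0: none.
Gb major shares 4: Db, Ebm, Gb, Bbm.
The most common triads (4) are shared with Gb major.

Gb major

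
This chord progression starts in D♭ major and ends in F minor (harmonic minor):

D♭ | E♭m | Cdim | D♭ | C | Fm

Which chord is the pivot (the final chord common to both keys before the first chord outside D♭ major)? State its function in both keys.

Chords diatonic to D♭ major: D♭, E♭m, Fm, G♭, A♭, B♭m, Cdim.
Reading the progression, the first chord not in that set is C, so the modulation leaves D♭ major there.
The chord immediately before C is D♭, which is diatonic to both keys: I in D♭ major and VI in F minor.

D♭ — I in D♭ major, VI in F minor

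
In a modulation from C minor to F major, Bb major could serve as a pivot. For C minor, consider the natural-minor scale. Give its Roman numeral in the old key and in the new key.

The scale of C minor (natural minor) is C D Eb F G Ab Bb; Bb is degree 7, and the triad built there (Bb-D-F) is major, so it is VII.
The scale of F major is F G A Bb C D E; Bb is degree 4, and the triad built there (Bb-D-F) is major, so it is IV.

VII in C minor; IV in F major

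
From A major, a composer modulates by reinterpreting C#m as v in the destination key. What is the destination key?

F# minor

The numeral v denotes a minor triad on scale degree 5. With C# on degree 5, the tonic of the new key is F#.
Degree 5 carries a minor triad in natural-minor keys, so the destination is F# minor.
Check: the diatonic triads of F# minor (natural minor) are F#m (i), G#dim (ii°), A (III), Bm (iv), C#m (v), D (VI), E (VII) — C#m is indeed v.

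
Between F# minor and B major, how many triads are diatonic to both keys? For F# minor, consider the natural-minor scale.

2

Diatonic triads of F# minor (natural minor): F#m (i), G#dim (ii°), A (III), Bm (iv), C#m (v), D (VI), E (VII).
Diatonic triads of B major: B (I), C#m (ii), D#m (iii), E (IV), F# (V), G#m (vi), A#dim (vii°).
Matching root and quality in both lists: C#m, E.
That gives 2 common triads.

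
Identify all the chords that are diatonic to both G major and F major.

Am, C

Triads in G major: G (I), Am (ii), Bm (iii), C (IV), D (V), Em (vi), F#dim (vii°).
Triads in F major: F (I), Gm (ii), Am (iii), Bb (IV), C (V), Dm (vi), Edim (vii°).
Shared triads with their functions: Am (ii in G major, iii in F major); C (IV in G major, V in F major).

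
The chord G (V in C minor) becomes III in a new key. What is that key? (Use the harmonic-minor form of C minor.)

E minor

The numeral III denotes a major triad on scale degree 3. With G on degree 3, the tonic of the new key is E.
Degree 3 carries a major triad in natural-minor keys, so the destination is E minor.
Check: the diatonic triads of E minor (natural minor) are Em (i), F#dim (ii°), G (III), Am (iv), Bm (v), C (VI), D (VII) — G is indeed III.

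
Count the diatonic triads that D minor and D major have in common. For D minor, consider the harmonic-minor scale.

Diatonic triads of D minor (harmonic minor): D minor (i), E diminished (ii°), F augmented (III+), G minor (iv), A major (V), Bb major (VI), C# diminished (vii°).
Diatonic triads of D major: D major (I), E minor (ii), F# minor (iii), G major (IV), A major (V), B minor (vi), C# diminished (vii°).
Matching root and quality in both lists: A major, C# diminished.
That gives 2 common triads.

2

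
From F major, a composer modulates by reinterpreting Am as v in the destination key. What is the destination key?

The numeral v denotes a minor triad on scale degree 5. With A on degree 5, the tonic of the new key is D.
Degree 5 carries a minor triad in natural-minor keys, so the destination is D minor.
Check: the diatonic triads of D minor (natural minor) are Dm (i), Edim (ii°), F (III), Gm (iv), Am (v), Bb (VI), C (VII) — Am is indeed v.

D minor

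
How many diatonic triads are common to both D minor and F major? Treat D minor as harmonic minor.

4

Diatonic triads of D minor (harmonic minor): Dm (i), Edim (ii°), Faug (III+), Gm (iv), A (V), B♭ (VI), C♯dim (vii°).
Diatonic triads of F major: F (I), Gm (ii), Am (iii), B♭ (IV), C (V), Dm (vi), Edim (vii°).
Matching root and quality in both lists: Dm, Edim, Gm, B♭.
That gives 4 common triads.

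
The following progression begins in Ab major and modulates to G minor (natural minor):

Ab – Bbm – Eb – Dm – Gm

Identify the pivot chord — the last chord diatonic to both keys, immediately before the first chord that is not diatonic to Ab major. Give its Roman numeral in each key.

Chords diatonic to Ab major: Ab, Bbm, Cm, Db, Eb, Fm, Gdim.
Reading the progression, the first chord not in that set is Dm, so the modulation leaves Ab major there.
The chord immediately before Dm is Eb, which is diatonic to both keys: V in Ab major and VI in G minor.

Eb — V in Ab major, VI in G minor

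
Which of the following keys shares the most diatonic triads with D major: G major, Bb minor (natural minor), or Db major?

Triads of D major: D (I), Em (ii), F#m (iii), G (IV), A (V), Bm (vi), C#dim (vii°).
G major shares 4: D, Em, G, Bm.
Bb minor (natural minor) shares 0: none.
Db major shares 0: none.
The most common triads (4) are shared with G major.

G major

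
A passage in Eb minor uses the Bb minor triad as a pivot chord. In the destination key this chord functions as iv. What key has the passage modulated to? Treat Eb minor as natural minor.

F minor

The numeral iv denotes a minor triad on scale degree 4. With Bb on degree 4, the tonic of the new key is F.
Degree 4 carries a minor triad in minor keys, so the destination is F minor.
Check: the diatonic triads of F minor (natural minor) are Fm (i), Gdim (ii°), Ab (III), Bbm (iv), Cm (v), Db (VI), Eb (VII) — Bb minor is indeed iv.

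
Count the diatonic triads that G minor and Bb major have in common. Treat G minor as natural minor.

Diatonic triads of G minor (natural minor): Gm (i), Adim (ii°), Bb (III), Cm (iv), Dm (v), Eb (VI), F (VII).
Diatonic triads of Bb major: Bb (I), Cm (ii), Dm (iii), Eb (IV), F (V), Gm (vi), Adim (vii°).
Matching root and quality in both lists: Gm, Adim, Bb, Cm, Dm, Eb, F.
That gives 7 common triads.

7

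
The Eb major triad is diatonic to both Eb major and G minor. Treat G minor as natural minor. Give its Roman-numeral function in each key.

I in Eb major; VI in G minor

The scale of Eb major is Eb F G Ab Bb C D; Eb is degree 1, and the triad built there (Eb-G-Bb) is major, so it is I.
The scale of G minor (natural minor) is G A Bb C D Eb F; Eb is degree 6, and the triad built there (Eb-G-Bb) is major, so it is VI.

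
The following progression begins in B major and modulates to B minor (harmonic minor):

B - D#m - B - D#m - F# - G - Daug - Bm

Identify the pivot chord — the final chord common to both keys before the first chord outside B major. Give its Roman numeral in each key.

Chords diatonic to B major: B, C#m, D#m, E, F#, G#m, A#dim.
Reading the progression, the first chord not in that set is G, so the modulation leaves B major there.
The chord immediately before G is F#, which is diatonic to both keys: V in B major and V in B minor.

F# — V in B major, V in B minor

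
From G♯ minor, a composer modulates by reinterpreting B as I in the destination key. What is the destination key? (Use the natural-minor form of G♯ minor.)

The numeral I denotes a major triad on scale degree 1. With B on degree 1, the tonic of the new key is B.
Degree 1 carries a major triad in major keys, so the destination is B major.
Check: the diatonic triads of B major are B (I), C♯m (ii), D♯m (iii), E (IV), F♯ (V), G♯m (vi), A♯dim (vii°) — B is indeed I.

B major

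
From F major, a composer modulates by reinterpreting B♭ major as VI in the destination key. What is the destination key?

The numeral VI denotes a major triad on scale degree 6. With B♭ on degree 6, the tonic of the new key is D.
Degree 6 carries a major triad in minor keys, so the destination is D minor.
Check: the diatonic triads of D minor (natural minor) are Dm (i), Edim (ii°), F (III), Gm (iv), Am (v), B♭ (VI), C (VII) — B♭ major is indeed VI.

D minor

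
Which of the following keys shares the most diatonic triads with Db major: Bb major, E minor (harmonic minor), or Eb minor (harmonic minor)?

Eb minor

Triads of Db major: Db major (I), Eb minor (ii), F minor (iii), Gb major (IV), Ab major (V), Bb minor (vi), C diminished (vii°).
Bb major shares 0: none.
E minor (harmonic minor) shares 0: none.
Eb minor (harmonic minor) shares 1: Ebm.
The most common triads (1) are shared with Eb minor.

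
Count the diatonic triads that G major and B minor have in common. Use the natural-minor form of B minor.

Diatonic triads of G major: G major (I), A minor (ii), B minor (iii), C major (IV), D major (V), E minor (vi), F♯ diminished (vii°).
Diatonic triads of B minor (natural minor): B minor (i), C♯ diminished (ii°), D major (III), E minor (iv), F♯ minor (v), G major (VI), A major (VII).
Matching root and quality in both lists: G major, B minor, D major, E minor.
That gives 4 common triads.

4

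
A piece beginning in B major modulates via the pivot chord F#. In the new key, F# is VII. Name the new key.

G# minor

The numeral VII denotes a major triad on scale degree 7. With F# on degree 7, the tonic of the new key is G#.
Degree 7 carries a major triad in natural-minor keys, so the destination is G# minor.
Check: the diatonic triads of G# minor (natural minor) are G#m (i), A#dim (ii°), B (III), C#m (iv), D#m (v), E (VI), F# (VII) — F# is indeed VII.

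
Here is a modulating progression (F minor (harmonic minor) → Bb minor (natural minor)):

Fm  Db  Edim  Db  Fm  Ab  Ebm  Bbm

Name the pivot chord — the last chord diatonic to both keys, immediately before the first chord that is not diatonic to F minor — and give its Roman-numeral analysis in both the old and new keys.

Fm — i in F minor, v in Bb minor

Chords diatonic to F minor: Fm, Gdim, Abaug, Bbm, C, Db, Edim.
Reading the progression, the first chord not in that set is Ab, so the modulation leaves F minor there.
The chord immediately before Ab is Fm, which is diatonic to both keys: i in F minor and v in Bb minor.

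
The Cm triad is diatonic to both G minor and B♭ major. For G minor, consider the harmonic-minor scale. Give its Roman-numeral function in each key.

The scale of G minor (harmonic minor) is G A B♭ C D E♭ F♯; C is degree 4, and the triad built there (C-E♭-G) is minor, so it is iv.
The scale of B♭ major is B♭ C D E♭ F G A; C is degree 2, and the triad built there (C-E♭-G) is minor, so it is ii.

iv in G minor; ii in B♭ major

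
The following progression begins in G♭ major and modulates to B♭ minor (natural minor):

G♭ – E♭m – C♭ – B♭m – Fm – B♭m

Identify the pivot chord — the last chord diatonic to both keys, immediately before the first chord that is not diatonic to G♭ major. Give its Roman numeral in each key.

B♭m — iii in G♭ major, i in B♭ minor

Chords diatonic to G♭ major: G♭, A♭m, B♭m, C♭, D♭, E♭m, Fdim.
Reading the progression, the first chord not in that set is Fm, so the modulation leaves G♭ major there.
The chord immediately before Fm is B♭m, which is diatonic to both keys: iii in G♭ major and i in B♭ minor.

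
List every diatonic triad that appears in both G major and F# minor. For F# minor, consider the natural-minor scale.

Bm, D

Triads in G major: G major (I), A minor (ii), B minor (iii), C major (IV), D major (V), E minor (vi), F# diminished (vii°).
Triads in F# minor (natural minor): F# minor (i), G# diminished (ii°), A major (III), B minor (iv), C# minor (v), D major (VI), E major (VII).
Shared triads with their functions: B minor (iii in G major, iv in F# minor); D major (V in G major, VI in F# minor).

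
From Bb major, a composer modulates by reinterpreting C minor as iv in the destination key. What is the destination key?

The numeral iv denotes a minor triad on scale degree 4. With C on degree 4, the tonic of the new key is G.
Degree 4 carries a minor triad in minor keys, so the destination is G minor.
Check: the diatonic triads of G minor (natural minor) are Gm (i), Adim (ii°), Bb (III), Cm (iv), Dm (v), Eb (VI), F (VII) — C minor is indeed iv.

G minor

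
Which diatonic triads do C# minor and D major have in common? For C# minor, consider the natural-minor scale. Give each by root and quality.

F#m, A

Triads in C# minor (natural minor): C#m (i), D#dim (ii°), E (III), F#m (iv), G#m (v), A (VI), B (VII).
Triads in D major: D (I), Em (ii), F#m (iii), G (IV), A (V), Bm (vi), C#dim (vii°).
Shared triads with their functions: F#m (iv in C# minor, iii in D major); A (VI in C# minor, V in D major).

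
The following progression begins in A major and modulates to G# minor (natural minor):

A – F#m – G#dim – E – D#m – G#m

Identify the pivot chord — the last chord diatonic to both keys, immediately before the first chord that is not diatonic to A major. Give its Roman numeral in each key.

Chords diatonic to A major: A, Bm, C#m, D, E, F#m, G#dim.
Reading the progression, the first chord not in that set is D#m, so the modulation leaves A major there.
The chord immediately before D#m is E, which is diatonic to both keys: V in A major and VI in G# minor.

E — V in A major, VI in G# minor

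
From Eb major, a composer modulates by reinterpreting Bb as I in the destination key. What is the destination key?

Bb major

The numeral I denotes a major triad on scale degree 1. With Bb on degree 1, the tonic of the new key is Bb.
Degree 1 carries a major triad in major keys, so the destination is Bb major.
Check: the diatonic triads of Bb major are Bb (I), Cm (ii), Dm (iii), Eb (IV), F (V), Gm (vi), Adim (vii°) — Bb is indeed I.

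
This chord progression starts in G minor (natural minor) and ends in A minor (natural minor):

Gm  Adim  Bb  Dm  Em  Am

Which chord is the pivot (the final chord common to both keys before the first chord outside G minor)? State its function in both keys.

Dm — v in G minor, iv in A minor

Chords diatonic to G minor: Gm, Adim, Bb, Cm, Dm, Eb, F.
Reading the progression, the first chord not in that set is Em, so the modulation leaves G minor there.
The chord immediately before Em is Dm, which is diatonic to both keys: v in G minor and iv in A minor.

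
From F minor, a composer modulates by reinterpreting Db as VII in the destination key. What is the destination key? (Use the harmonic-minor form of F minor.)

The numeral VII denotes a major triad on scale degree 7. With Db on degree 7, the tonic of the new key is Eb.
Degree 7 carries a major triad in natural-minor keys, so the destination is Eb minor.
Check: the diatonic triads of Eb minor (natural minor) are Ebm (i), Fdim (ii°), Gb (III), Abm (iv), Bbm (v), Cb (VI), Db (VII) — Db is indeed VII.

Eb minor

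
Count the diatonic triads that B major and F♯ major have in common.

4

Diatonic triads of B major: B major (I), C♯ minor (ii), D♯ minor (iii), E major (IV), F♯ major (V), G♯ minor (vi), A♯ diminished (vii°).
Diatonic triads of F♯ major: F♯ major (I), G♯ minor (ii), A♯ minor (iii), B major (IV), C♯ major (V), D♯ minor (vi), E♯ diminished (vii°).
Matching root and quality in both lists: B major, D♯ minor, F♯ major, G♯ minor.
That gives 4 common triads.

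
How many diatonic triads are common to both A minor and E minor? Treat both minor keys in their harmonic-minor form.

1

Diatonic triads of A minor (harmonic minor): Am (i), Bdim (ii°), Caug (III+), Dm (iv), E (V), F (VI), G#dim (vii°).
Diatonic triads of E minor (harmonic minor): Em (i), F#dim (ii°), Gaug (III+), Am (iv), B (V), C (VI), D#dim (vii°).
Matching root and quality in both lists: Am.
That gives 1 common triad.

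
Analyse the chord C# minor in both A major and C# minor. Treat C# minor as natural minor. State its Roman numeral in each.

The scale of A major is A B C# D E F# G#; C# is degree 3, and the triad built there (C#-E-G#) is minor, so it is iii.
The scale of C# minor (natural minor) is C# D# E F# G# A B; C# is degree 1, and the triad built there (C#-E-G#) is minor, so it is i.

iii in A major; i in C# minor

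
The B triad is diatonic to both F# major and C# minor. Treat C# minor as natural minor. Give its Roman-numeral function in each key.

The scale of F# major is F# G# A# B C# D# E#; B is degree 4, and the triad built there (B-D#-F#) is major, so it is IV.
The scale of C# minor (natural minor) is C# D# E F# G# A B; B is degree 7, and the triad built there (B-D#-F#) is major, so it is VII.

IV in F# major; VII in C# minor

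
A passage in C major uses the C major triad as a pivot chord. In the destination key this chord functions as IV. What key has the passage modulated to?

G major

The numeral IV denotes a major triad on scale degree 4. With C on degree 4, the tonic of the new key is G.
Degree 4 carries a major triad in major keys, so the destination is G major.
Check: the diatonic triads of G major are G (I), Am (ii), Bm (iii), C (IV), D (V), Em (vi), F#dim (vii°) — C major is indeed IV.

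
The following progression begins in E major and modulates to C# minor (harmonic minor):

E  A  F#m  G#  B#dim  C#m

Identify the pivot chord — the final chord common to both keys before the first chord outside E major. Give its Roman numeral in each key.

Chords diatonic to E major: E, F#m, G#m, A, B, C#m, D#dim.
Reading the progression, the first chord not in that set is G#, so the modulation leaves E major there.
The chord immediately before G# is F#m, which is diatonic to both keys: ii in E major and iv in C# minor.

F#m — ii in E major, iv in C# minor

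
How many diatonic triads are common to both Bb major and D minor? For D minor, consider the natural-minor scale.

Diatonic triads of Bb major: Bb (I), Cm (ii), Dm (iii), Eb (IV), F (V), Gm (vi), Adim (vii°).
Diatonic triads of D minor (natural minor): Dm (i), Edim (ii°), F (III), Gm (iv), Am (v), Bb (VI), C (VII).
Matching root and quality in both lists: Bb, Dm, F, Gm.
That gives 4 common triads.

4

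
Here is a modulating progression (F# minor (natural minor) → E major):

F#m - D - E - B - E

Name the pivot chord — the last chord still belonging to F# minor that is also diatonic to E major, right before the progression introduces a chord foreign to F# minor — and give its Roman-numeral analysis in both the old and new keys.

E — VII in F# minor, I in E major

Chords diatonic to F# minor: F#m, G#dim, A, Bm, C#m, D, E.
Reading the progression, the first chord not in that set is B, so the modulation leaves F# minor there.
The chord immediately before B is E, which is diatonic to both keys: VII in F# minor and I in E major.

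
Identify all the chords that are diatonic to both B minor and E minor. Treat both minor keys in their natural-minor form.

Bm, D, Em, G

Triads in B minor (natural minor): Bm (i), C#dim (ii°), D (III), Em (iv), F#m (v), G (VI), A (VII).
Triads in E minor (natural minor): Em (i), F#dim (ii°), G (III), Am (iv), Bm (v), C (VI), D (VII).
Shared triads with their functions: Bm (i in B minor, v in E minor); D (III in B minor, VII in E minor); Em (iv in B minor, i in E minor); G (VI in B minor, III in E minor).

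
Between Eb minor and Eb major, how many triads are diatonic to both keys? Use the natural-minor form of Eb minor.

0

Diatonic triads of Eb minor (natural minor): Ebm (i), Fdim (ii°), Gb (III), Abm (iv), Bbm (v), Cb (VI), Db (VII).
Diatonic triads of Eb major: Eb (I), Fm (ii), Gm (iii), Ab (IV), Bb (V), Cm (vi), Ddim (vii°).
No triad has the same root and quality in both keys.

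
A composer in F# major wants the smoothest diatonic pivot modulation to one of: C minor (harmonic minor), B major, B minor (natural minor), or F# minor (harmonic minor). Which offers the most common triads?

Triads of F# major: F# major (I), G# minor (ii), A# minor (iii), B major (IV), C# major (V), D# minor (vi), E# diminished (vii°).
C minor (harmonic minor) shares 0: none.
B major shares 4: F#, G#m, B, D#m.
B minor (natural minor) shares 0: none.
F# minor (harmonic minor) shares 2: C#, E#dim.
The most common triads (4) are shared with B major.

B major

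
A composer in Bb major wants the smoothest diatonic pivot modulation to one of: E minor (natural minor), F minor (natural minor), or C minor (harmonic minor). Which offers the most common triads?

F minor

Triads of Bb major: Bb (I), Cm (ii), Dm (iii), Eb (IV), F (V), Gm (vi), Adim (vii°).
E minor (natural minor) shares 0: none.
F minor (natural minor) shares 2: Cm, Eb.
C minor (harmonic minor) shares 1: Cm.
The most common triads (2) are shared with F minor.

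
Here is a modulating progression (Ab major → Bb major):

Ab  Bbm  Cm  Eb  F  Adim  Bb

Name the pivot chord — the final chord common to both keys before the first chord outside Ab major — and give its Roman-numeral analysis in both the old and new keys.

Eb — V in Ab major, IV in Bb major

Chords diatonic to Ab major: Ab, Bbm, Cm, Db, Eb, Fm, Gdim.
Reading the progression, the first chord not in that set is F, so the modulation leaves Ab major there.
The chord immediately before F is Eb, which is diatonic to both keys: V in Ab major and IV in Bb major.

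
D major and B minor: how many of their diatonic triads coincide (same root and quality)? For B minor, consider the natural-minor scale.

7

Diatonic triads of D major: D (I), Em (ii), F♯m (iii), G (IV), A (V), Bm (vi), C♯dim (vii°).
Diatonic triads of B minor (natural minor): Bm (i), C♯dim (ii°), D (III), Em (iv), F♯m (v), G (VI), A (VII).
Matching root and quality in both lists: D, Em, F♯m, G, A, Bm, C♯dim.
That gives 7 common triads.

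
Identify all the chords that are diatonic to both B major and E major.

Triads in B major: B (I), C♯m (ii), D♯m (iii), E (IV), F♯ (V), G♯m (vi), A♯dim (vii°).
Triads in E major: E (I), F♯m (ii), G♯m (iii), A (IV), B (V), C♯m (vi), D♯dim (vii°).
Shared triads with their functions: B (I in B major, V in E major); C♯m (ii in B major, vi in E major); E (IV in B major, I in E major); G♯m (vi in B major, iii in E major).

B, C♯m, E, G♯m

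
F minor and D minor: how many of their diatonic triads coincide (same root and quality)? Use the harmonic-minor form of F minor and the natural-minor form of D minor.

Diatonic triads of F minor (harmonic minor): Fm (i), Gdim (ii°), Abaug (III+), Bbm (iv), C (V), Db (VI), Edim (vii°).
Diatonic triads of D minor (natural minor): Dm (i), Edim (ii°), F (III), Gm (iv), Am (v), Bb (VI), C (VII).
Matching root and quality in both lists: C, Edim.
That gives 2 common triads.

2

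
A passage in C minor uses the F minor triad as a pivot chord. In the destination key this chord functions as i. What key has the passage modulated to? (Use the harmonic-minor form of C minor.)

F minor

The numeral i denotes a minor triad on scale degree 1. With F on degree 1, the tonic of the new key is F.
Degree 1 carries a minor triad in minor keys, so the destination is F minor.
Check: the diatonic triads of F minor (natural minor) are Fm (i), Gdim (ii°), Ab (III), Bbm (iv), Cm (v), Db (VI), Eb (VII) — F minor is indeed i.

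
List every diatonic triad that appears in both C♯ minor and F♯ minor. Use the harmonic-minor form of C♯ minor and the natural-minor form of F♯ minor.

Triads in C♯ minor (harmonic minor): C♯m (i), D♯dim (ii°), Eaug (III+), F♯m (iv), G♯ (V), A (VI), B♯dim (vii°).
Triads in F♯ minor (natural minor): F♯m (i), G♯dim (ii°), A (III), Bm (iv), C♯m (v), D (VI), E (VII).
Shared triads with their functions: C♯m (i in C♯ minor, v in F♯ minor); F♯m (iv in C♯ minor, i in F♯ minor); A (VI in C♯ minor, III in F♯ minor).

C♯m, F♯m, A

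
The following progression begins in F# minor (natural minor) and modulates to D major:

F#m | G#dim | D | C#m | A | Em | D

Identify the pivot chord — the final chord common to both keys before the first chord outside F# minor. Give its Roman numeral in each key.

A — III in F# minor, V in D major

Chords diatonic to F# minor: F#m, G#dim, A, Bm, C#m, D, E.
Reading the progression, the first chord not in that set is Em, so the modulation leaves F# minor there.
The chord immediately before Em is A, which is diatonic to both keys: III in F# minor and V in D major.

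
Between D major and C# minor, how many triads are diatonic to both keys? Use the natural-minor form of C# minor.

2

Diatonic triads of D major: D major (I), E minor (ii), F# minor (iii), G major (IV), A major (V), B minor (vi), C# diminished (vii°).
Diatonic triads of C# minor (natural minor): C# minor (i), D# diminished (ii°), E major (III), F# minor (iv), G# minor (v), A major (VI), B major (VII).
Matching root and quality in both lists: F# minor, A major.
That gives 2 common triads.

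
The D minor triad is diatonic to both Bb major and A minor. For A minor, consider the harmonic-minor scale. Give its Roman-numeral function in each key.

iii in Bb major; iv in A minor

The scale of Bb major is Bb C D Eb F G A; D is degree 3, and the triad built there (D-F-A) is minor, so it is iii.
The scale of A minor (harmonic minor) is A B C D E F G#; D is degree 4, and the triad built there (D-F-A) is minor, so it is iv.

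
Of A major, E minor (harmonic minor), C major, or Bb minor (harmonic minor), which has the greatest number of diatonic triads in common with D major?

Triads of D major: D major (I), E minor (ii), F# minor (iii), G major (IV), A major (V), B minor (vi), C# diminished (vii°).
A major shares 4: D, F#m, A, Bm.
E minor (harmonic minor) shares 1: Em.
C major shares 2: Em, G.
Bb minor (harmonic minor) shares 0: none.
The most common triads (4) are shared with A major.

A major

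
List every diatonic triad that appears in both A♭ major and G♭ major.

B♭m, D♭

Triads in A♭ major: A♭ (I), B♭m (ii), Cm (iii), D♭ (IV), E♭ (V), Fm (vi), Gdim (vii°).
Triads in G♭ major: G♭ (I), A♭m (ii), B♭m (iii), C♭ (IV), D♭ (V), E♭m (vi), Fdim (vii°).
Shared triads with their functions: B♭m (ii in A♭ major, iii in G♭ major); D♭ (IV in A♭ major, V in G♭ major).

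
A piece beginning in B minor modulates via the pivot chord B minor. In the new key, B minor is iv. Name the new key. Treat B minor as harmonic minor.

The numeral iv denotes a minor triad on scale degree 4. With B on degree 4, the tonic of the new key is F#.
Degree 4 carries a minor triad in minor keys, so the destination is F# minor.
Check: the diatonic triads of F# minor (natural minor) are F#m (i), G#dim (ii°), A (III), Bm (iv), C#m (v), D (VI), E (VII) — B minor is indeed iv.

F# minor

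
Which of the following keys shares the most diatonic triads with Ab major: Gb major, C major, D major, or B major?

Gb major

Triads of Ab major: Ab (I), Bbm (ii), Cm (iii), Db (IV), Eb (V), Fm (vi), Gdim (vii°).
Gb major shares 2: Bbm, Db.
C major shares 0: none.
D major shares 0: none.
B major shares 0: none.
The most common triads (2) are shared with Gb major.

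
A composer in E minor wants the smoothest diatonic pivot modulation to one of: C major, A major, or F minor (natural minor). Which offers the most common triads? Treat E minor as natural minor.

C major

Triads of E minor (natural minor): Em (i), F#dim (ii°), G (III), Am (iv), Bm (v), C (VI), D (VII).
C major shares 4: Em, G, Am, C.
A major shares 2: Bm, D.
F minor (natural minor) shares 0: none.
The most common triads (4) are shared with C major.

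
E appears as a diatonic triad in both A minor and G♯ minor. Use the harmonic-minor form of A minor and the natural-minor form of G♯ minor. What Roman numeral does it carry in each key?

V in A minor; VI in G♯ minor

The scale of A minor (harmonic minor) is A B C D E F G♯; E is degree 5, and the triad built there (E-G♯-B) is major, so it is V.
The scale of G♯ minor (natural minor) is G♯ A♯ B C♯ D♯ E F♯; E is degree 6, and the triad built there (E-G♯-B) is major, so it is VI.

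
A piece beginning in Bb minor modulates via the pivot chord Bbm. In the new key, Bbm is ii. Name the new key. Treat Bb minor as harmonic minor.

Ab major

The numeral ii denotes a minor triad on scale degree 2. With Bb on degree 2, the tonic of the new key is Ab.
Degree 2 carries a minor triad in major keys, so the destination is Ab major.
Check: the diatonic triads of Ab major are Ab (I), Bbm (ii), Cm (iii), Db (IV), Eb (V), Fm (vi), Gdim (vii°) — Bbm is indeed ii.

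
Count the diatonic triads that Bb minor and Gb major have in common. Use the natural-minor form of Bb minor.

4

Diatonic triads of Bb minor (natural minor): Bbm (i), Cdim (ii°), Db (III), Ebm (iv), Fm (v), Gb (VI), Ab (VII).
Diatonic triads of Gb major: Gb (I), Abm (ii), Bbm (iii), Cb (IV), Db (V), Ebm (vi), Fdim (vii°).
Matching root and quality in both lists: Bbm, Db, Ebm, Gb.
That gives 4 common triads.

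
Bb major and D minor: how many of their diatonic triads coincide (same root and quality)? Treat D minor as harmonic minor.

3

Diatonic triads of Bb major: Bb (I), Cm (ii), Dm (iii), Eb (IV), F (V), Gm (vi), Adim (vii°).
Diatonic triads of D minor (harmonic minor): Dm (i), Edim (ii°), Faug (III+), Gm (iv), A (V), Bb (VI), C#dim (vii°).
Matching root and quality in both lists: Bb, Dm, Gm.
That gives 3 common triads.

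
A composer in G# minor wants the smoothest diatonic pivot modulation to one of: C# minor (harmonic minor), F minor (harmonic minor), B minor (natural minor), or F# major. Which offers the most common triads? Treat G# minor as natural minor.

Triads of G# minor (natural minor): G#m (i), A#dim (ii°), B (III), C#m (iv), D#m (v), E (VI), F# (VII).
C# minor (harmonic minor) shares 1: C#m.
F minor (harmonic minor) shares 0: none.
B minor (natural minor) shares 0: none.
F# major shares 4: G#m, B, D#m, F#.
The most common triads (4) are shared with F# major.

F# major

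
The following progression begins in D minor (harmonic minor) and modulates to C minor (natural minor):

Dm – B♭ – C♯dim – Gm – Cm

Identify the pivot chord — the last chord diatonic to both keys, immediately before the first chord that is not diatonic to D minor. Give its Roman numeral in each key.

Gm — iv in D minor, v in C minor

Chords diatonic to D minor: Dm, Edim, Faug, Gm, A, B♭, C♯dim.
Reading the progression, the first chord not in that set is Cm, so the modulation leaves D minor there.
The chord immediately before Cm is Gm, which is diatonic to both keys: iv in D minor and v in C minor.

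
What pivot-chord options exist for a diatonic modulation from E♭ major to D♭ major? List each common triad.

Fm, A♭

Triads in E♭ major: E♭ (I), Fm (ii), Gm (iii), A♭ (IV), B♭ (V), Cm (vi), Ddim (vii°).
Triads in D♭ major: D♭ (I), E♭m (ii), Fm (iii), G♭ (IV), A♭ (V), B♭m (vi), Cdim (vii°).
Shared triads with their functions: Fm (ii in E♭ major, iii in D♭ major); A♭ (IV in E♭ major, V in D♭ major).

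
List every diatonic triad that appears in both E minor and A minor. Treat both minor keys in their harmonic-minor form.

Triads in E minor (harmonic minor): E minor (i), F# diminished (ii°), G augmented (III+), A minor (iv), B major (V), C major (VI), D# diminished (vii°).
Triads in A minor (harmonic minor): A minor (i), B diminished (ii°), C augmented (III+), D minor (iv), E major (V), F major (VI), G# diminished (vii°).
Shared triads with their functions: A minor (iv in E minor, i in A minor).

Am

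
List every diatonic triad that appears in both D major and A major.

Triads in D major: D (I), Em (ii), F#m (iii), G (IV), A (V), Bm (vi), C#dim (vii°).
Triads in A major: A (I), Bm (ii), C#m (iii), D (IV), E (V), F#m (vi), G#dim (vii°).
Shared triads with their functions: D (I in D major, IV in A major); F#m (iii in D major, vi in A major); A (V in D major, I in A major); Bm (vi in D major, ii in A major).

D, F#m, A, Bm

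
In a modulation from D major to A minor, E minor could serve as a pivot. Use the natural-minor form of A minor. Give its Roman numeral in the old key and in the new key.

ii in D major; v in A minor

The scale of D major is D E F# G A B C#; E is degree 2, and the triad built there (E-G-B) is minor, so it is ii.
The scale of A minor (natural minor) is A B C D E F G; E is degree 5, and the triad built there (E-G-B) is minor, so it is v.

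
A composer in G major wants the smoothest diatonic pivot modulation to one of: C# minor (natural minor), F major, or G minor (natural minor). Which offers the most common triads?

Triads of G major: G (I), Am (ii), Bm (iii), C (IV), D (V), Em (vi), F#dim (vii°).
C# minor (natural minor) shares 0: none.
F major shares 2: Am, C.
G minor (natural minor) shares 0: none.
The most common triads (2) are shared with F major.

F major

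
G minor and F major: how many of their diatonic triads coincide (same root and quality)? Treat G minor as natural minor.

4

Diatonic triads of G minor (natural minor): G minor (i), A diminished (ii°), B♭ major (III), C minor (iv), D minor (v), E♭ major (VI), F major (VII).
Diatonic triads of F major: F major (I), G minor (ii), A minor (iii), B♭ major (IV), C major (V), D minor (vi), E diminished (vii°).
Matching root and quality in both lists: G minor, B♭ major, D minor, F major.
That gives 4 common triads.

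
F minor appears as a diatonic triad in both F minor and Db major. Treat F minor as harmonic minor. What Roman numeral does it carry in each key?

i in F minor; iii in Db major

The scale of F minor (harmonic minor) is F G Ab Bb C Db E; F is degree 1, and the triad built there (F-Ab-C) is minor, so it is i.
The scale of Db major is Db Eb F Gb Ab Bb C; F is degree 3, and the triad built there (F-Ab-C) is minor, so it is iii.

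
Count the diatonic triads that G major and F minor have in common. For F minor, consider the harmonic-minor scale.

1

Diatonic triads of G major: G major (I), A minor (ii), B minor (iii), C major (IV), D major (V), E minor (vi), F# diminished (vii°).
Diatonic triads of F minor (harmonic minor): F minor (i), G diminished (ii°), Ab augmented (III+), Bb minor (iv), C major (V), Db major (VI), E diminished (vii°).
Matching root and quality in both lists: C major.
That gives 1 common triad.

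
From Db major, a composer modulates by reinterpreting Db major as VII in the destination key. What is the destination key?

Eb minor

The numeral VII denotes a major triad on scale degree 7. With Db on degree 7, the tonic of the new key is Eb.
Degree 7 carries a major triad in natural-minor keys, so the destination is Eb minor.
Check: the diatonic triads of Eb minor (natural minor) are Ebm (i), Fdim (ii°), Gb (III), Abm (iv), Bbm (v), Cb (VI), Db (VII) — Db major is indeed VII.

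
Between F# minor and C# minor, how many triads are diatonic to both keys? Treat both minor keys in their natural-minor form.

Diatonic triads of F# minor (natural minor): F# minor (i), G# diminished (ii°), A major (III), B minor (iv), C# minor (v), D major (VI), E major (VII).
Diatonic triads of C# minor (natural minor): C# minor (i), D# diminished (ii°), E major (III), F# minor (iv), G# minor (v), A major (VI), B major (VII).
Matching root and quality in both lists: F# minor, A major, C# minor, E major.
That gives 4 common triads.

4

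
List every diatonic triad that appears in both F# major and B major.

F#, G#m, B, D#m

Triads in F# major: F# (I), G#m (ii), A#m (iii), B (IV), C# (V), D#m (vi), E#dim (vii°).
Triads in B major: B (I), C#m (ii), D#m (iii), E (IV), F# (V), G#m (vi), A#dim (vii°).
Shared triads with their functions: F# (I in F# major, V in B major); G#m (ii in F# major, vi in B major); B (IV in F# major, I in B major); D#m (vi in F# major, iii in B major).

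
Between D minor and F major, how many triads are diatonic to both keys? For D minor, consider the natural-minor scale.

Diatonic triads of D minor (natural minor): Dm (i), Edim (ii°), F (III), Gm (iv), Am (v), Bb (VI), C (VII).
Diatonic triads of F major: F (I), Gm (ii), Am (iii), Bb (IV), C (V), Dm (vi), Edim (vii°).
Matching root and quality in both lists: Dm, Edim, F, Gm, Am, Bb, C.
That gives 7 common triads.

7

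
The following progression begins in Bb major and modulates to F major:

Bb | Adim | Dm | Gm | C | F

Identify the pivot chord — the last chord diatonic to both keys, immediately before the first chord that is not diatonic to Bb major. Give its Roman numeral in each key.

Gm — vi in Bb major, ii in F major

Chords diatonic to Bb major: Bb, Cm, Dm, Eb, F, Gm, Adim.
Reading the progression, the first chord not in that set is C, so the modulation leaves Bb major there.
The chord immediately before C is Gm, which is diatonic to both keys: vi in Bb major and ii in F major.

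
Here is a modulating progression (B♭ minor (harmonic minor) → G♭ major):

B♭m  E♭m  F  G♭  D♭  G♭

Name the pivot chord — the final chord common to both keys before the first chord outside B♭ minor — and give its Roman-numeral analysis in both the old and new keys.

Chords diatonic to B♭ minor: B♭m, Cdim, D♭aug, E♭m, F, G♭, Adim.
Reading the progression, the first chord not in that set is D♭, so the modulation leaves B♭ minor there.
The chord immediately before D♭ is G♭, which is diatonic to both keys: VI in B♭ minor and I in G♭ major.

G♭ — VI in B♭ minor, I in G♭ major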